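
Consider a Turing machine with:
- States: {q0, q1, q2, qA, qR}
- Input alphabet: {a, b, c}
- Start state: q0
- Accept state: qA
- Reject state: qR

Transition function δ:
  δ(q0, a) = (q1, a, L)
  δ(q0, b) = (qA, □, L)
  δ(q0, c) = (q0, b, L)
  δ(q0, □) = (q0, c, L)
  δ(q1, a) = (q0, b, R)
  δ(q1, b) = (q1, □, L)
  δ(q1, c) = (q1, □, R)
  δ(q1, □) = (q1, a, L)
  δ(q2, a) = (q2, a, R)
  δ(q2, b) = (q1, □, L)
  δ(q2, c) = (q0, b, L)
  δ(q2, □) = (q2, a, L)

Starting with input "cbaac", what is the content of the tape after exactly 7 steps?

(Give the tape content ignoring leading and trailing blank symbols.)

Execution trace:
Initial: [q0]cbaac
Step 1: δ(q0, c) = (q0, b, L) → [q0]□bbaac
Step 2: δ(q0, □) = (q0, c, L) → [q0]□cbbaac
Step 3: δ(q0, □) = (q0, c, L) → [q0]□ccbbaac
Step 4: δ(q0, □) = (q0, c, L) → [q0]□cccbbaac
Step 5: δ(q0, □) = (q0, c, L) → [q0]□ccccbbaac
Step 6: δ(q0, □) = (q0, c, L) → [q0]□cccccbbaac
Step 7: δ(q0, □) = (q0, c, L) → [q0]□ccccccbbaac

After 7 steps, the tape (ignoring leading/trailing blanks) is: ccccccbbaac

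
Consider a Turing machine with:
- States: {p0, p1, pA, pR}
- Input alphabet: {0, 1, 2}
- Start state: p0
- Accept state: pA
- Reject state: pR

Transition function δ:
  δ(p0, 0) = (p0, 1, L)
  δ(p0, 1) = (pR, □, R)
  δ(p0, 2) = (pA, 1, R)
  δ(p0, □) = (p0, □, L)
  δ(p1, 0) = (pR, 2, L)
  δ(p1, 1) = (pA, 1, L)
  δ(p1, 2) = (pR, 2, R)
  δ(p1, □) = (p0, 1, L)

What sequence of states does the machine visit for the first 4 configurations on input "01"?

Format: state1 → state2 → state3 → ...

Execution trace:
Initial: [p0]01
Step 1: δ(p0, 0) = (p0, 1, L) → [p0]□11
Step 2: δ(p0, □) = (p0, □, L) → [p0]□□11
Step 3: δ(p0, □) = (p0, □, L) → [p0]□□□11

State sequence: p0 → p0 → p0 → p0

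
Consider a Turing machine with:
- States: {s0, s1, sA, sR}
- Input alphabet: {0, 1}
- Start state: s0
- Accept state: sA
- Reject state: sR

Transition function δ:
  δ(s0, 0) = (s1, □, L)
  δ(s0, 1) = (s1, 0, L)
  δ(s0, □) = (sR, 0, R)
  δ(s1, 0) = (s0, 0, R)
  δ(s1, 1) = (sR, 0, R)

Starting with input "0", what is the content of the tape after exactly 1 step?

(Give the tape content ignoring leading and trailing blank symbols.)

Execution trace:
Initial: [s0]0
Step 1: δ(s0, 0) = (s1, □, L) → [s1]□□

No transition is defined for δ(s1, □). By convention the machine halts and rejects.

After 1 step, the tape (ignoring leading/trailing blanks) is: □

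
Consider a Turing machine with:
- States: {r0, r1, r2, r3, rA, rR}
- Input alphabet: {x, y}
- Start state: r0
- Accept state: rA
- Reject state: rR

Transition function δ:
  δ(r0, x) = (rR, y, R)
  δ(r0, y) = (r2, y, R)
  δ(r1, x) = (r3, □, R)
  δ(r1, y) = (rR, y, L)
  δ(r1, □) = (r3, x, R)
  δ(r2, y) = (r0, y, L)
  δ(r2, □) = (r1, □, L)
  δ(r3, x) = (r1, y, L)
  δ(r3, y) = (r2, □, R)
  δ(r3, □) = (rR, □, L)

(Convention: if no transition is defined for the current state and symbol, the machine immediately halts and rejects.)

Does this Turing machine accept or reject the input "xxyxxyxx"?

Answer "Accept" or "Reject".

Execution trace:
Initial: [r0]xxyxxyxx
Step 1: δ(r0, x) = (rR, y, R) → y[rR]xyxxyxx

The machine reaches the reject state rR and halts.

Answer: Reject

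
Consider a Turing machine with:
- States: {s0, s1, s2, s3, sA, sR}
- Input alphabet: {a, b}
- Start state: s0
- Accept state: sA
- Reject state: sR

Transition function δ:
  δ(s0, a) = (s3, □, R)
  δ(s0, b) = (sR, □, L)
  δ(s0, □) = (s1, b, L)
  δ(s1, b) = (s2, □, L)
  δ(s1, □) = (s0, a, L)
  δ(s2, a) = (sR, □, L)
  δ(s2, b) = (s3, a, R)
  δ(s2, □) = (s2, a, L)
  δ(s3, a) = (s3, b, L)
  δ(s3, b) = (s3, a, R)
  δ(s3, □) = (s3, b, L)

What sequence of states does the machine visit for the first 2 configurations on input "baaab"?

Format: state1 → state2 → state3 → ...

Execution trace:
Initial: [s0]baaab
Step 1: δ(s0, b) = (sR, □, L) → [sR]□□aaab

The machine reaches the reject state sR and halts.

State sequence: s0 → sR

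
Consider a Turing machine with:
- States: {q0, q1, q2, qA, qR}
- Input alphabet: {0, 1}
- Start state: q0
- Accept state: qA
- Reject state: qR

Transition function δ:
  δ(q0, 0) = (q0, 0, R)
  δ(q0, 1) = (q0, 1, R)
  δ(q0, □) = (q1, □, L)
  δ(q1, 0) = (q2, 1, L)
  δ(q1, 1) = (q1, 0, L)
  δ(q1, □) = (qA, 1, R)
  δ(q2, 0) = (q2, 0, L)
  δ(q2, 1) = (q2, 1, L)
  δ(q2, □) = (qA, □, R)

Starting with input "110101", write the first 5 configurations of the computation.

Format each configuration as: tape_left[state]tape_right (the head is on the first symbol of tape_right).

Transitions applied:
Step 1: δ(q0, 1) = (q0, 1, R)
Step 2: δ(q0, 1) = (q0, 1, R)
Step 3: δ(q0, 0) = (q0, 0, R)
Step 4: δ(q0, 1) = (q0, 1, R)

The first 5 configurations are:
[q0]110101 ⊢ 1[q0]10101 ⊢ 11[q0]0101 ⊢ 110[q0]101 ⊢ 1101[q0]01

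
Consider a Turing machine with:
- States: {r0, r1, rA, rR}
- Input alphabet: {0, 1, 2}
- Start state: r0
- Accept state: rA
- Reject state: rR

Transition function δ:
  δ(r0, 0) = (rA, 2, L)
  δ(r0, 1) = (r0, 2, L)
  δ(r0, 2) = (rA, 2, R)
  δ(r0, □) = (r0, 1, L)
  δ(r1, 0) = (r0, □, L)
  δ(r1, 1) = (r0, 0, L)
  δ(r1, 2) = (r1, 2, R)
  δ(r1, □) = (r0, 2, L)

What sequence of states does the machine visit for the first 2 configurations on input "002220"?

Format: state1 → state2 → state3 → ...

Execution trace:
Initial: [r0]002220
Step 1: δ(r0, 0) = (rA, 2, L) → [rA]□202220

The machine reaches the accept state rA and halts.

State sequence: r0 → rA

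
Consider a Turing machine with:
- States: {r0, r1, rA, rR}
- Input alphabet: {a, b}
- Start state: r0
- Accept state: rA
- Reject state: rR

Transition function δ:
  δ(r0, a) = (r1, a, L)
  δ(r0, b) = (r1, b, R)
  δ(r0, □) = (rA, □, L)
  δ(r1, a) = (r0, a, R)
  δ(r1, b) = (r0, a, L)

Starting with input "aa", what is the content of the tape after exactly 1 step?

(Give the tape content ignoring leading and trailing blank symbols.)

Execution trace:
Initial: [r0]aa
Step 1: δ(r0, a) = (r1, a, L) → [r1]□aa

No transition is defined for δ(r1, □). By convention the machine halts and rejects.

After 1 step, the tape (ignoring leading/trailing blanks) is: aa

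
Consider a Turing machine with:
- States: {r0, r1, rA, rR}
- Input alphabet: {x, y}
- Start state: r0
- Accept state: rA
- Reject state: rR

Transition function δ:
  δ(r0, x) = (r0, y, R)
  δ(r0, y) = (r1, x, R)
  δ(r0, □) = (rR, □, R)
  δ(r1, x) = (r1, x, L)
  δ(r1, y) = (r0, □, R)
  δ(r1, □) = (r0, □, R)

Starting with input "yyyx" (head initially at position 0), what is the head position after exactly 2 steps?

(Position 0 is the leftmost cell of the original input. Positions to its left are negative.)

Execution trace (head position shown):
Step 0: [r0]yyyx  (head at position 0)
Step 1: move right → x[r1]yyx  (head at position 1)
Step 2: move right → x□[r0]yx  (head at position 2)

After 2 steps, the head is at position 2.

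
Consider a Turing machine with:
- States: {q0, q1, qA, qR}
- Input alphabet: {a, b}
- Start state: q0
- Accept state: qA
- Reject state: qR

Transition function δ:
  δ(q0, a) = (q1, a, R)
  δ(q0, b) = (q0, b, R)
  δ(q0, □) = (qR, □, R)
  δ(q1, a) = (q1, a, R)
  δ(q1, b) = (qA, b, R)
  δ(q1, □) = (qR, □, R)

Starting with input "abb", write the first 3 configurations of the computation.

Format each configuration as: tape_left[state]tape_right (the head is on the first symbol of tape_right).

Transitions applied:
Step 1: δ(q0, a) = (q1, a, R)
Step 2: δ(q1, b) = (qA, b, R)

The first 3 configurations are:
[q0]abb ⊢ a[q1]bb ⊢ ab[qA]b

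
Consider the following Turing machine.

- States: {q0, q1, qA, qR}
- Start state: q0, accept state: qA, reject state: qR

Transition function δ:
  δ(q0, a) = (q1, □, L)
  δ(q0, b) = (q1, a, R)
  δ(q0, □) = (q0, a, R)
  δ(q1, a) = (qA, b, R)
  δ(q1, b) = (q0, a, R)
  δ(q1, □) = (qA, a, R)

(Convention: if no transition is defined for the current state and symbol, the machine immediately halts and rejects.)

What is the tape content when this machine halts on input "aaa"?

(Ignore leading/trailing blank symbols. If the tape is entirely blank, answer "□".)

Execution trace:
Initial: [q0]aaa
Step 1: δ(q0, a) = (q1, □, L) → [q1]□□aa
Step 2: δ(q1, □) = (qA, a, R) → a[qA]□aa

The machine reaches the accept state qA and halts.

Final tape (ignoring leading/trailing blanks): a□aa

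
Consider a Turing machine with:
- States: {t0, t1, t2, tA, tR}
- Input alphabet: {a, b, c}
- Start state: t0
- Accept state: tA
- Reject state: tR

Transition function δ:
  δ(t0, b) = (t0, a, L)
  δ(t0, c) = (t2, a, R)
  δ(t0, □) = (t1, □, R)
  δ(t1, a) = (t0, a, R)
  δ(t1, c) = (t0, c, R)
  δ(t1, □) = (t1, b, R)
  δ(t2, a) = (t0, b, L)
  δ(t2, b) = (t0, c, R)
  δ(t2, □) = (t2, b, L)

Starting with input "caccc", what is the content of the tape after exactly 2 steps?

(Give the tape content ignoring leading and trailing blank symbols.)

Execution trace:
Initial: [t0]caccc
Step 1: δ(t0, c) = (t2, a, R) → a[t2]accc
Step 2: δ(t2, a) = (t0, b, L) → [t0]abccc

No transition is defined for δ(t0, a). By convention the machine halts and rejects.

After 2 steps, the tape (ignoring leading/trailing blanks) is: abccc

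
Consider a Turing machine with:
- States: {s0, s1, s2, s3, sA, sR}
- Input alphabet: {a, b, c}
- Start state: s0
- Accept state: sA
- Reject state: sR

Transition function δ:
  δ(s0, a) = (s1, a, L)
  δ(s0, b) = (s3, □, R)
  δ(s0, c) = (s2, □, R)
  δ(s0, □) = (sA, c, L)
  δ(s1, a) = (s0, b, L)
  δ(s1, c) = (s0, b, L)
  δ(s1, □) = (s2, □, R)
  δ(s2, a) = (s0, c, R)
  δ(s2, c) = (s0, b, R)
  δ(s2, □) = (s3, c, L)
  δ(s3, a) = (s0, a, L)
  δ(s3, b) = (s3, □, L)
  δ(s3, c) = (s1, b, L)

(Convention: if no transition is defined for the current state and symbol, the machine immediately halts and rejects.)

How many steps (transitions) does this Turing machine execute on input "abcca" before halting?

Execution trace:
Initial: [s0]abcca
Step 1: δ(s0, a) = (s1, a, L) → [s1]□abcca
Step 2: δ(s1, □) = (s2, □, R) → □[s2]abcca
Step 3: δ(s2, a) = (s0, c, R) → □c[s0]bcca
Step 4: δ(s0, b) = (s3, □, R) → □c□[s3]cca
Step 5: δ(s3, c) = (s1, b, L) → □c[s1]□bca
Step 6: δ(s1, □) = (s2, □, R) → □c□[s2]bca

No transition is defined for δ(s2, b). By convention the machine halts and rejects.

The machine executed 6 steps before halting.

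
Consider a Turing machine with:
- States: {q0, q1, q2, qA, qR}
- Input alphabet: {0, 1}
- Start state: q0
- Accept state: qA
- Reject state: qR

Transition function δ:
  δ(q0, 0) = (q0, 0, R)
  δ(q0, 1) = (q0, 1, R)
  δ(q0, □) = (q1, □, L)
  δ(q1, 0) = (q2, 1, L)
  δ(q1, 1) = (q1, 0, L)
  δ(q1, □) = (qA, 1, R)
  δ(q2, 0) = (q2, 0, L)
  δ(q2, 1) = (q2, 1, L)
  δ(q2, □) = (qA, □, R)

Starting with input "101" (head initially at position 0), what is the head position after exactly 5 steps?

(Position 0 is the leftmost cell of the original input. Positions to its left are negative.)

Execution trace (head position shown):
Step 0: [q0]101  (head at position 0)
Step 1: move right → 1[q0]01  (head at position 1)
Step 2: move right → 10[q0]1  (head at position 2)
Step 3: move right → 101[q0]□  (head at position 3)
Step 4: move left → 10[q1]1□  (head at position 2)
Step 5: move left → 1[q1]00□  (head at position 1)

After 5 steps, the head is at position 1.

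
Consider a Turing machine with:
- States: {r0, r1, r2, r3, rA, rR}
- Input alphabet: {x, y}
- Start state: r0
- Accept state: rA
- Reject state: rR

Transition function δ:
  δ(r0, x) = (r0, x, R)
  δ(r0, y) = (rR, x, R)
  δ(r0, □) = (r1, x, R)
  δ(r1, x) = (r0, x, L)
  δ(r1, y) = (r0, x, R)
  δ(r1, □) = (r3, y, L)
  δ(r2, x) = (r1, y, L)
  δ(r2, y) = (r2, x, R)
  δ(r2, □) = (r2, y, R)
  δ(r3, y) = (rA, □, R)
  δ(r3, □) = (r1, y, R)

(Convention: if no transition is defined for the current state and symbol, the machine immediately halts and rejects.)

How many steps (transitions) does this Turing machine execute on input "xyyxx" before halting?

Execution trace:
Initial: [r0]xyyxx
Step 1: δ(r0, x) = (r0, x, R) → x[r0]yyxx
Step 2: δ(r0, y) = (rR, x, R) → xx[rR]yxx

The machine reaches the reject state rR and halts.

The machine executed 2 steps before halting.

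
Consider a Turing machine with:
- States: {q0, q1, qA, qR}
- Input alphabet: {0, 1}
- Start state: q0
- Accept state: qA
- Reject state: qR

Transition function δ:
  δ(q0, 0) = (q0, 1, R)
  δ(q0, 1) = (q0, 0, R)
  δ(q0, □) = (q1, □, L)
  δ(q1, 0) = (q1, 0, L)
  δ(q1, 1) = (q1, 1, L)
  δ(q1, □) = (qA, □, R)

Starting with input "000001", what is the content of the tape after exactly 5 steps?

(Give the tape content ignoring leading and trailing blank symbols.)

Execution trace:
Initial: [q0]000001
Step 1: δ(q0, 0) = (q0, 1, R) → 1[q0]00001
Step 2: δ(q0, 0) = (q0, 1, R) → 11[q0]0001
Step 3: δ(q0, 0) = (q0, 1, R) → 111[q0]001
Step 4: δ(q0, 0) = (q0, 1, R) → 1111[q0]01
Step 5: δ(q0, 0) = (q0, 1, R) → 11111[q0]1

After 5 steps, the tape (ignoring leading/trailing blanks) is: 111111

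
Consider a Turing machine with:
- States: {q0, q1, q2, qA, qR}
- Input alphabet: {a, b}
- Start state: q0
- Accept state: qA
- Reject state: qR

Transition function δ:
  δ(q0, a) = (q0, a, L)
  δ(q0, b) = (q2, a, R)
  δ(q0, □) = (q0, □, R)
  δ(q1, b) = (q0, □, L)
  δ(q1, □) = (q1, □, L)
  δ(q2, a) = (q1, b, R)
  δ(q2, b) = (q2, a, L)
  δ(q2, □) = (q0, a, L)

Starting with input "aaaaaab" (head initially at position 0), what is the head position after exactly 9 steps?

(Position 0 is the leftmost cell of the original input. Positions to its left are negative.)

Execution trace (head position shown):
Step 0: [q0]aaaaaab  (head at position 0)
Step 1: move left → [q0]□aaaaaab  (head at position -1)
Step 2: move right → □[q0]aaaaaab  (head at position 0)
Step 3: move left → [q0]□aaaaaab  (head at position -1)
Step 4: move right → □[q0]aaaaaab  (head at position 0)
Step 5: move left → [q0]□aaaaaab  (head at position -1)
Step 6: move right → □[q0]aaaaaab  (head at position 0)
Step 7: move left → [q0]□aaaaaab  (head at position -1)
Step 8: move right → □[q0]aaaaaab  (head at position 0)
Step 9: move left → [q0]□aaaaaab  (head at position -1)

After 9 steps, the head is at position -1.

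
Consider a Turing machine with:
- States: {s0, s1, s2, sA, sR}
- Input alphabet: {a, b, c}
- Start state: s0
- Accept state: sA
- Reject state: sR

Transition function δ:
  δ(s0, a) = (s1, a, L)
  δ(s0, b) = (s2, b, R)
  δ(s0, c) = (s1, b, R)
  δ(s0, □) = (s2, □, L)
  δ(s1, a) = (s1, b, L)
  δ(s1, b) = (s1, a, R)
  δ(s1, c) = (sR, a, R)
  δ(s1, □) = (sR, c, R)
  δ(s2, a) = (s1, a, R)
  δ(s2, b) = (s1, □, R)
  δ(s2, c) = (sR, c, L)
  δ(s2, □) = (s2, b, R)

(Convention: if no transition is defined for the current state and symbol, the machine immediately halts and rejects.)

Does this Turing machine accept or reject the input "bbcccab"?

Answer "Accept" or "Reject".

Execution trace:
Initial: [s0]bbcccab
Step 1: δ(s0, b) = (s2, b, R) → b[s2]bcccab
Step 2: δ(s2, b) = (s1, □, R) → b□[s1]cccab
Step 3: δ(s1, c) = (sR, a, R) → b□a[sR]ccab

The machine reaches the reject state sR and halts.

Answer: Reject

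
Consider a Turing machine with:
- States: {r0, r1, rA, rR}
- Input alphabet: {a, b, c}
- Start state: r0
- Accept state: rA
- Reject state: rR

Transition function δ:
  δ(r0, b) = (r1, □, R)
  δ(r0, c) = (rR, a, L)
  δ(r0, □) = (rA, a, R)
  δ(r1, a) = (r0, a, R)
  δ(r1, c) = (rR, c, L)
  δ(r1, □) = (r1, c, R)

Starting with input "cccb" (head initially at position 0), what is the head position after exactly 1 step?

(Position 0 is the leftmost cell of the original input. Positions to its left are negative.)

Execution trace (head position shown):
Step 0: [r0]cccb  (head at position 0)
Step 1: move left → [rR]□accb  (head at position -1)

After 1 step, the head is at position -1.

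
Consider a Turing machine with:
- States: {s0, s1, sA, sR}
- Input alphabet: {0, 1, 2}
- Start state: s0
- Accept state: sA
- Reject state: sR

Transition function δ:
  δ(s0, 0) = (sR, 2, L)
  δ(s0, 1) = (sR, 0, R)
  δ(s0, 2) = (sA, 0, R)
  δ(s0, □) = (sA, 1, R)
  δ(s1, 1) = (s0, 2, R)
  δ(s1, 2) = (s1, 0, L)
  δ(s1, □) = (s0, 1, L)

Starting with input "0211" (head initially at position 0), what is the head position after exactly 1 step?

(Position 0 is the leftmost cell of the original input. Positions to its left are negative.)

Execution trace (head position shown):
Step 0: [s0]0211  (head at position 0)
Step 1: move left → [sR]□2211  (head at position -1)

After 1 step, the head is at position -1.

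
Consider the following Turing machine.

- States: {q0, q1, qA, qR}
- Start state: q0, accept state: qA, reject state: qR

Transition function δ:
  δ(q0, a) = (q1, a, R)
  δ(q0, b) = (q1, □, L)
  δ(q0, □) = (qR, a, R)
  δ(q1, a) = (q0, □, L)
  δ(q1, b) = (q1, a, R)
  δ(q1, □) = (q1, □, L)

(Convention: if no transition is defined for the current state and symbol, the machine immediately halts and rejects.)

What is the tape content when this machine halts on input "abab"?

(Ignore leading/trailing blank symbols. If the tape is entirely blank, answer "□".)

Execution trace:
Initial: [q0]abab
Step 1: δ(q0, a) = (q1, a, R) → a[q1]bab
Step 2: δ(q1, b) = (q1, a, R) → aa[q1]ab
Step 3: δ(q1, a) = (q0, □, L) → a[q0]a□b
Step 4: δ(q0, a) = (q1, a, R) → aa[q1]□b
Step 5: δ(q1, □) = (q1, □, L) → a[q1]a□b
Step 6: δ(q1, a) = (q0, □, L) → [q0]a□□b
Step 7: δ(q0, a) = (q1, a, R) → a[q1]□□b
Step 8: δ(q1, □) = (q1, □, L) → [q1]a□□b
Step 9: δ(q1, a) = (q0, □, L) → [q0]□□□□b
Step 10: δ(q0, □) = (qR, a, R) → a[qR]□□□b

The machine reaches the reject state qR and halts.

Final tape (ignoring leading/trailing blanks): a□□□b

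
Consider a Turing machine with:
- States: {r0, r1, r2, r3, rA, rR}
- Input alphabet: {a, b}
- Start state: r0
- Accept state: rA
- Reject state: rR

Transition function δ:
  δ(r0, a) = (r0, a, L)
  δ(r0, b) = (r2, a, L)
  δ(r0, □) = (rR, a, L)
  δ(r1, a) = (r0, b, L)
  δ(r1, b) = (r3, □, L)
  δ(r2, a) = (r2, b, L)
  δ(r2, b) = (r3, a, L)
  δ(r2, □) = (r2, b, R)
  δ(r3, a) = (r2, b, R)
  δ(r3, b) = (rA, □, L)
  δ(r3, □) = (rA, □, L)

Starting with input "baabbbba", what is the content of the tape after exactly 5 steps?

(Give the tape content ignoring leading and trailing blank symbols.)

Execution trace:
Initial: [r0]baabbbba
Step 1: δ(r0, b) = (r2, a, L) → [r2]□aaabbbba
Step 2: δ(r2, □) = (r2, b, R) → b[r2]aaabbbba
Step 3: δ(r2, a) = (r2, b, L) → [r2]bbaabbbba
Step 4: δ(r2, b) = (r3, a, L) → [r3]□abaabbbba
Step 5: δ(r3, □) = (rA, □, L) → [rA]□□abaabbbba

The machine reaches the accept state rA and halts.

After 5 steps, the tape (ignoring leading/trailing blanks) is: abaabbbba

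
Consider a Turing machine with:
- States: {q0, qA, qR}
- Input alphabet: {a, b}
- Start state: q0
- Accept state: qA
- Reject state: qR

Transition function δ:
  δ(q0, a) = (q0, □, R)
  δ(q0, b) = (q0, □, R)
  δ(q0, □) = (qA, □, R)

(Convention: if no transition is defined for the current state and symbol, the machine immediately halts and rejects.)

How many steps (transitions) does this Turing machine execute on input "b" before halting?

Execution trace:
Initial: [q0]b
Step 1: δ(q0, b) = (q0, □, R) → □[q0]□
Step 2: δ(q0, □) = (qA, □, R) → □□[qA]□

The machine reaches the accept state qA and halts.

The machine executed 2 steps before halting.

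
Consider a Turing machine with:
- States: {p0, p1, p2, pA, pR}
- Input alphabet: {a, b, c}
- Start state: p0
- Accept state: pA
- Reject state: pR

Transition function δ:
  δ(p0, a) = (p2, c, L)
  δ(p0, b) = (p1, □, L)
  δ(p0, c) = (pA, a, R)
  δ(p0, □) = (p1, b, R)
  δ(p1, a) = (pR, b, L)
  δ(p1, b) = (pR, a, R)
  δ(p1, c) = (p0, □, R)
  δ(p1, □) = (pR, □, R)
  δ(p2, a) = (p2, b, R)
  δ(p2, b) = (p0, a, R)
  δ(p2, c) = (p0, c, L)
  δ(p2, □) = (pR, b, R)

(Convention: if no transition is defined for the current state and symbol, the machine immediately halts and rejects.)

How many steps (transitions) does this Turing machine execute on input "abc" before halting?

Execution trace:
Initial: [p0]abc
Step 1: δ(p0, a) = (p2, c, L) → [p2]□cbc
Step 2: δ(p2, □) = (pR, b, R) → b[pR]cbc

The machine reaches the reject state pR and halts.

The machine executed 2 steps before halting.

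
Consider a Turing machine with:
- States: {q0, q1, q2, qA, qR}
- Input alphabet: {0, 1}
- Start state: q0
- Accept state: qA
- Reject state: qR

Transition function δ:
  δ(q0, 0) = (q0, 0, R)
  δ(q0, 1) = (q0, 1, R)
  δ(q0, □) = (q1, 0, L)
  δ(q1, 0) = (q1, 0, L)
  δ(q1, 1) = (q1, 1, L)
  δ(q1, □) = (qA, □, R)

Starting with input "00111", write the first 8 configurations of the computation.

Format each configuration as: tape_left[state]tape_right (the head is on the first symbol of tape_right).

Transitions applied:
Step 1: δ(q0, 0) = (q0, 0, R)
Step 2: δ(q0, 0) = (q0, 0, R)
Step 3: δ(q0, 1) = (q0, 1, R)
Step 4: δ(q0, 1) = (q0, 1, R)
Step 5: δ(q0, 1) = (q0, 1, R)
Step 6: δ(q0, □) = (q1, 0, L)
Step 7: δ(q1, 1) = (q1, 1, L)

The first 8 configurations are:
[q0]00111 ⊢ 0[q0]0111 ⊢ 00[q0]111 ⊢ 001[q0]11 ⊢ 0011[q0]1 ⊢ 00111[q0]□ ⊢ 0011[q1]10 ⊢ 001[q1]110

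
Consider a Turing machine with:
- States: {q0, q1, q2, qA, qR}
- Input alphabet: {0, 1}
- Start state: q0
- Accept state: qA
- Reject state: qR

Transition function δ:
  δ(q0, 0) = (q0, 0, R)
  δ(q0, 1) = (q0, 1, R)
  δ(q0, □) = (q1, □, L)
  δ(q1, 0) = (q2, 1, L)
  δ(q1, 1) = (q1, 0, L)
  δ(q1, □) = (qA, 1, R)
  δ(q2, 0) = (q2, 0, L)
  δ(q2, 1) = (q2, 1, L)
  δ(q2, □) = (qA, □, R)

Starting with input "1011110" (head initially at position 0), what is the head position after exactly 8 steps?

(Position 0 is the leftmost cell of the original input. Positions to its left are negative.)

Execution trace (head position shown):
Step 0: [q0]1011110  (head at position 0)
Step 1: move right → 1[q0]011110  (head at position 1)
Step 2: move right → 10[q0]11110  (head at position 2)
Step 3: move right → 101[q0]1110  (head at position 3)
Step 4: move right → 1011[q0]110  (head at position 4)
Step 5: move right → 10111[q0]10  (head at position 5)
Step 6: move right → 101111[q0]0  (head at position 6)
Step 7: move right → 1011110[q0]□  (head at position 7)
Step 8: move left → 101111[q1]0□  (head at position 6)

After 8 steps, the head is at position 6.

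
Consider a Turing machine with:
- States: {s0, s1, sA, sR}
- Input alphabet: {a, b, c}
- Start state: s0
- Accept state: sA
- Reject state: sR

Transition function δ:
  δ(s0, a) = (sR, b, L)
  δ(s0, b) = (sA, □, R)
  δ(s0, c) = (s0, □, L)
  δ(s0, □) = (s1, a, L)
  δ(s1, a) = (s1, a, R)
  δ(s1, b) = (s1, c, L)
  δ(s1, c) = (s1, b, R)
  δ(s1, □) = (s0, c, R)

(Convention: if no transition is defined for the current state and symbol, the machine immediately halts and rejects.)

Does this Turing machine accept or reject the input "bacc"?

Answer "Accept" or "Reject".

Execution trace:
Initial: [s0]bacc
Step 1: δ(s0, b) = (sA, □, R) → □[sA]acc

The machine reaches the accept state sA and halts.

Answer: Accept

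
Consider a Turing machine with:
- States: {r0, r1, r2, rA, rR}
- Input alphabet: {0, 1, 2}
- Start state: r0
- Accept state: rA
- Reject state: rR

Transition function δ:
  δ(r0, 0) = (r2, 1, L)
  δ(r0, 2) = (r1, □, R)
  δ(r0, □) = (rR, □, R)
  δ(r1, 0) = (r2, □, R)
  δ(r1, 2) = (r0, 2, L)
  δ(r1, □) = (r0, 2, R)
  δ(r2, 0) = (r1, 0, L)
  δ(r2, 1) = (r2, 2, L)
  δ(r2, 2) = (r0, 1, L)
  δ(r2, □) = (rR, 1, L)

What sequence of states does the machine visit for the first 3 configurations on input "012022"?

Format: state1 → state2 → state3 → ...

Execution trace:
Initial: [r0]012022
Step 1: δ(r0, 0) = (r2, 1, L) → [r2]□112022
Step 2: δ(r2, □) = (rR, 1, L) → [rR]□1112022

The machine reaches the reject state rR and halts.

State sequence: r0 → r2 → rR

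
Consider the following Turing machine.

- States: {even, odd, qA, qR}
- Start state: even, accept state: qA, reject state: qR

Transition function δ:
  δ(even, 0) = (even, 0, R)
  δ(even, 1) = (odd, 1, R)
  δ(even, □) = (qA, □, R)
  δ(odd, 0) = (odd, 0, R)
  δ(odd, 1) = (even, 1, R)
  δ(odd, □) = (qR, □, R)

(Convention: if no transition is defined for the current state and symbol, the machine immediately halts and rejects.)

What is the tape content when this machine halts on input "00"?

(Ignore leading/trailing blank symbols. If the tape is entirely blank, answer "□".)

Execution trace:
Initial: [even]00
Step 1: δ(even, 0) = (even, 0, R) → 0[even]0
Step 2: δ(even, 0) = (even, 0, R) → 00[even]□
Step 3: δ(even, □) = (qA, □, R) → 00□[qA]□

The machine reaches the accept state qA and halts.

Final tape (ignoring leading/trailing blanks): 00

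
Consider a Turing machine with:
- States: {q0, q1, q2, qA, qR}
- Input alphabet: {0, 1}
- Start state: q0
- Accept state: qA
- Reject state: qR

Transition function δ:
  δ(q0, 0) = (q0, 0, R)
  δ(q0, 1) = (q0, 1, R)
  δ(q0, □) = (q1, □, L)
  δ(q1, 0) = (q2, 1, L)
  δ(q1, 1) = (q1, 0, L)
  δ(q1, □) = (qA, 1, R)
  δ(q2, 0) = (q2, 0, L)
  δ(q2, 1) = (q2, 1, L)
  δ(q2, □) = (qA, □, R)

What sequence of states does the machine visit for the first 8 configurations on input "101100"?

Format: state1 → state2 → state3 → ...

Execution trace:
Initial: [q0]101100
Step 1: δ(q0, 1) = (q0, 1, R) → 1[q0]01100
Step 2: δ(q0, 0) = (q0, 0, R) → 10[q0]1100
Step 3: δ(q0, 1) = (q0, 1, R) → 101[q0]100
Step 4: δ(q0, 1) = (q0, 1, R) → 1011[q0]00
Step 5: δ(q0, 0) = (q0, 0, R) → 10110[q0]0
Step 6: δ(q0, 0) = (q0, 0, R) → 101100[q0]□
Step 7: δ(q0, □) = (q1, □, L) → 10110[q1]0□

State sequence: q0 → q0 → q0 → q0 → q0 → q0 → q0 → q1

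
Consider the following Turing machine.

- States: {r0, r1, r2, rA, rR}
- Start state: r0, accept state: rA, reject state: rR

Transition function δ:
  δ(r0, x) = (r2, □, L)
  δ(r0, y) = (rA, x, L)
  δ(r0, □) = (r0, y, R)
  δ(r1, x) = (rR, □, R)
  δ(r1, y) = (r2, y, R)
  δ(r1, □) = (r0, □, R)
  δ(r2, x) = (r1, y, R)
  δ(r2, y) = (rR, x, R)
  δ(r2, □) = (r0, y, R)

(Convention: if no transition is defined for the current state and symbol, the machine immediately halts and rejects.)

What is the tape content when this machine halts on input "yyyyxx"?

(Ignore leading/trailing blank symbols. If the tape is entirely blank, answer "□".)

Execution trace:
Initial: [r0]yyyyxx
Step 1: δ(r0, y) = (rA, x, L) → [rA]□xyyyxx

The machine reaches the accept state rA and halts.

Final tape (ignoring leading/trailing blanks): xyyyxx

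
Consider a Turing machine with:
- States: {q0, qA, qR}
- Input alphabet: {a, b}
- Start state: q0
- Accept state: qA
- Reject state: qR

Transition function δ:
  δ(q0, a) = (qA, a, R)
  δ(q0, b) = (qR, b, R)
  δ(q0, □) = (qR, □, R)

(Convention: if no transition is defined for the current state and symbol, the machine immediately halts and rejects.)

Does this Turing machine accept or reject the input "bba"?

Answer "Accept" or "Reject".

Execution trace:
Initial: [q0]bba
Step 1: δ(q0, b) = (qR, b, R) → b[qR]ba

The machine reaches the reject state qR and halts.

Answer: Reject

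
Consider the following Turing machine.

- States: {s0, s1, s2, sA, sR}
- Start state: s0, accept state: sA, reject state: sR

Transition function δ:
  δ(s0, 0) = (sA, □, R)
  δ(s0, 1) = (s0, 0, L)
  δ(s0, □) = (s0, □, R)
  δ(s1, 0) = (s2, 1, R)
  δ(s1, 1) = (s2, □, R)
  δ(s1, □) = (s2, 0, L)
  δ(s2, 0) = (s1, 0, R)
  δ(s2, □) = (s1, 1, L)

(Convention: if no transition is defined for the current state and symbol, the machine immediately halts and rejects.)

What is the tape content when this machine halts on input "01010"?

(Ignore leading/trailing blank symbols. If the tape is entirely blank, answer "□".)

Execution trace:
Initial: [s0]01010
Step 1: δ(s0, 0) = (sA, □, R) → □[sA]1010

The machine reaches the accept state sA and halts.

Final tape (ignoring leading/trailing blanks): 1010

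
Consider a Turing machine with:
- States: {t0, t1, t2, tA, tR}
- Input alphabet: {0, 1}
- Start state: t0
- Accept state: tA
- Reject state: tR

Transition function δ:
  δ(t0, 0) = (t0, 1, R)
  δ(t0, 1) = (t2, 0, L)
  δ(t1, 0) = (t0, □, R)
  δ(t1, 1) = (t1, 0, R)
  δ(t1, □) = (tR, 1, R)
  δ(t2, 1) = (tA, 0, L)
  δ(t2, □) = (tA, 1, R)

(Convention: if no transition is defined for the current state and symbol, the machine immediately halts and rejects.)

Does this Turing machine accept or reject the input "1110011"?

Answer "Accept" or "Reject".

Execution trace:
Initial: [t0]1110011
Step 1: δ(t0, 1) = (t2, 0, L) → [t2]□0110011
Step 2: δ(t2, □) = (tA, 1, R) → 1[tA]0110011

The machine reaches the accept state tA and halts.

Answer: Accept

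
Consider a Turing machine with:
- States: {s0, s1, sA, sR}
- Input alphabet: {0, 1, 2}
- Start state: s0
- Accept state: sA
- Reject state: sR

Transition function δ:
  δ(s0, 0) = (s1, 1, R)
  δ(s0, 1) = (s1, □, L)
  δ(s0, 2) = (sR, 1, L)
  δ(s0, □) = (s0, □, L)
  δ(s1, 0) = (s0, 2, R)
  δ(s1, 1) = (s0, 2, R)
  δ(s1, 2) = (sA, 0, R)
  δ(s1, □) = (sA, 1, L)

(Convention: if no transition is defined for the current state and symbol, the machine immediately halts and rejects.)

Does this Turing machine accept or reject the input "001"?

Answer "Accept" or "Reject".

Execution trace:
Initial: [s0]001
Step 1: δ(s0, 0) = (s1, 1, R) → 1[s1]01
Step 2: δ(s1, 0) = (s0, 2, R) → 12[s0]1
Step 3: δ(s0, 1) = (s1, □, L) → 1[s1]2□
Step 4: δ(s1, 2) = (sA, 0, R) → 10[sA]□

The machine reaches the accept state sA and halts.

Answer: Accept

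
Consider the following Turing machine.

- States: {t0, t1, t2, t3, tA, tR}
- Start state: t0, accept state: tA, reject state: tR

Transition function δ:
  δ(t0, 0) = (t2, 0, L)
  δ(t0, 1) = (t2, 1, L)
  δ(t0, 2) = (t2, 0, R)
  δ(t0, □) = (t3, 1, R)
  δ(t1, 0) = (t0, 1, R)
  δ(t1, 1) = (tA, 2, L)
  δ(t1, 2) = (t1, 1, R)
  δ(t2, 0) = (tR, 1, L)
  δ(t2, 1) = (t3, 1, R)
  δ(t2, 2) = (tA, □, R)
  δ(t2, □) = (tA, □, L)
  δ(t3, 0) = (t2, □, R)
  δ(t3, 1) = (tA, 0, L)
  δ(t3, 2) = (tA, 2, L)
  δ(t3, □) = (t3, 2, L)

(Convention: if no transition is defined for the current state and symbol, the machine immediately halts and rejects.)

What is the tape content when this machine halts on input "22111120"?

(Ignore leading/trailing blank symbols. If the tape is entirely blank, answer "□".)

Execution trace:
Initial: [t0]22111120
Step 1: δ(t0, 2) = (t2, 0, R) → 0[t2]2111120
Step 2: δ(t2, 2) = (tA, □, R) → 0□[tA]111120

The machine reaches the accept state tA and halts.

Final tape (ignoring leading/trailing blanks): 0□111120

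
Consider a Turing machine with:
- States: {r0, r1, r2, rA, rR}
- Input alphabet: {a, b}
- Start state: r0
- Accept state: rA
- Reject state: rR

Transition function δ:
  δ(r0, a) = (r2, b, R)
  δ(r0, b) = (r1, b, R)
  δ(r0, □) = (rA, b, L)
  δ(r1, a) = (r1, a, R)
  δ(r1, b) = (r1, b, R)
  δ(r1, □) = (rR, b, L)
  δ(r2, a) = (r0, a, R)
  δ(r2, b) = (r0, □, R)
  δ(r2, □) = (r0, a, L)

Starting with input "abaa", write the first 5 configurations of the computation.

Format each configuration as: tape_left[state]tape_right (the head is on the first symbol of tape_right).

Transitions applied:
Step 1: δ(r0, a) = (r2, b, R)
Step 2: δ(r2, b) = (r0, □, R)
Step 3: δ(r0, a) = (r2, b, R)
Step 4: δ(r2, a) = (r0, a, R)

The first 5 configurations are:
[r0]abaa ⊢ b[r2]baa ⊢ b□[r0]aa ⊢ b□b[r2]a ⊢ b□ba[r0]□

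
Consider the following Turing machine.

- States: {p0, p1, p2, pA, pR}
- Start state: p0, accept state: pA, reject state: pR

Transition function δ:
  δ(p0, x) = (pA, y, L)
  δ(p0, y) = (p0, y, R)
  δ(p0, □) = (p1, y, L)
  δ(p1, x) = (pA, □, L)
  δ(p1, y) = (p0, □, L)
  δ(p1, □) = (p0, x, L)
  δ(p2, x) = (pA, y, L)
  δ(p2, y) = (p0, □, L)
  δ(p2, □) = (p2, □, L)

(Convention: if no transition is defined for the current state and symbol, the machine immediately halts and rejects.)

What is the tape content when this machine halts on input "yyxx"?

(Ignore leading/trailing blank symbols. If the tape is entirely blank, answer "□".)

Execution trace:
Initial: [p0]yyxx
Step 1: δ(p0, y) = (p0, y, R) → y[p0]yxx
Step 2: δ(p0, y) = (p0, y, R) → yy[p0]xx
Step 3: δ(p0, x) = (pA, y, L) → y[pA]yyx

The machine reaches the accept state pA and halts.

Final tape (ignoring leading/trailing blanks): yyyx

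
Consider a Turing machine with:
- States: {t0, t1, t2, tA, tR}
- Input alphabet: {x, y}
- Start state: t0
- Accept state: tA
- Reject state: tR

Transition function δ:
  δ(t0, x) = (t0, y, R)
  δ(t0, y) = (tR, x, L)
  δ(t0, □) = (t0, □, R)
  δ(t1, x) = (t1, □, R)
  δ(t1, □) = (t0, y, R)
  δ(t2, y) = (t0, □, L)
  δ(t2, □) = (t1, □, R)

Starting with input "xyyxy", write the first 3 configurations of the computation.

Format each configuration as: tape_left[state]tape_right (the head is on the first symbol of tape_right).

Transitions applied:
Step 1: δ(t0, x) = (t0, y, R)
Step 2: δ(t0, y) = (tR, x, L)

The first 3 configurations are:
[t0]xyyxy ⊢ y[t0]yyxy ⊢ [tR]yxyxy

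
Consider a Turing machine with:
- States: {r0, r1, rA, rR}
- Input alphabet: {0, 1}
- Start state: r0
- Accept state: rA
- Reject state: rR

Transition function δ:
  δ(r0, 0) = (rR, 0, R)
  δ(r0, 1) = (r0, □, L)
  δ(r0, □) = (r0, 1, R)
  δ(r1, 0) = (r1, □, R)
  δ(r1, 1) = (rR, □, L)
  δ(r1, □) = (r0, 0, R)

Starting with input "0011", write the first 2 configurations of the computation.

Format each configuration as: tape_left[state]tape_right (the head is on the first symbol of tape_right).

Transitions applied:
Step 1: δ(r0, 0) = (rR, 0, R)

The first 2 configurations are:
[r0]0011 ⊢ 0[rR]011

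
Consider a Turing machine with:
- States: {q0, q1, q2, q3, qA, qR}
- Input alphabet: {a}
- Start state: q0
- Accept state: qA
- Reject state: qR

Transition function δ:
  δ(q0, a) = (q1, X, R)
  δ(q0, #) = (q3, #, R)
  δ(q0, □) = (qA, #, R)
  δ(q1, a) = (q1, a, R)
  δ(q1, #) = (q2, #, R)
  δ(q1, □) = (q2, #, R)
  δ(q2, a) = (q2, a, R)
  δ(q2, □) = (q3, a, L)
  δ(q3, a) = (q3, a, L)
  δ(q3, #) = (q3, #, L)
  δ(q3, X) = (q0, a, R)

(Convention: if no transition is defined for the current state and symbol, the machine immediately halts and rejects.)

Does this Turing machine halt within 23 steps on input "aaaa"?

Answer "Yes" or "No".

Execution trace:
Initial: [q0]aaaa
Step 1: δ(q0, a) = (q1, X, R) → X[q1]aaa
Step 2: δ(q1, a) = (q1, a, R) → Xa[q1]aa
Step 3: δ(q1, a) = (q1, a, R) → Xaa[q1]a
Step 4: δ(q1, a) = (q1, a, R) → Xaaa[q1]□
Step 5: δ(q1, □) = (q2, #, R) → Xaaa#[q2]□
Step 6: δ(q2, □) = (q3, a, L) → Xaaa[q3]#a
Step 7: δ(q3, #) = (q3, #, L) → Xaa[q3]a#a
Step 8: δ(q3, a) = (q3, a, L) → Xa[q3]aa#a
Step 9: δ(q3, a) = (q3, a, L) → X[q3]aaa#a
Step 10: δ(q3, a) = (q3, a, L) → [q3]Xaaa#a
Step 11: δ(q3, X) = (q0, a, R) → a[q0]aaa#a
Step 12: δ(q0, a) = (q1, X, R) → aX[q1]aa#a
Step 13: δ(q1, a) = (q1, a, R) → aXa[q1]a#a
Step 14: δ(q1, a) = (q1, a, R) → aXaa[q1]#a
Step 15: δ(q1, #) = (q2, #, R) → aXaa#[q2]a
Step 16: δ(q2, a) = (q2, a, R) → aXaa#a[q2]□
Step 17: δ(q2, □) = (q3, a, L) → aXaa#[q3]aa
Step 18: δ(q3, a) = (q3, a, L) → aXaa[q3]#aa
Step 19: δ(q3, #) = (q3, #, L) → aXa[q3]a#aa
Step 20: δ(q3, a) = (q3, a, L) → aX[q3]aa#aa
Step 21: δ(q3, a) = (q3, a, L) → a[q3]Xaa#aa
Step 22: δ(q3, X) = (q0, a, R) → aa[q0]aa#aa
Step 23: δ(q0, a) = (q1, X, R) → aaX[q1]a#aa

The machine has not reached a halting state after 23 steps.
The machine did not halt within the 23-step bound.

Answer: No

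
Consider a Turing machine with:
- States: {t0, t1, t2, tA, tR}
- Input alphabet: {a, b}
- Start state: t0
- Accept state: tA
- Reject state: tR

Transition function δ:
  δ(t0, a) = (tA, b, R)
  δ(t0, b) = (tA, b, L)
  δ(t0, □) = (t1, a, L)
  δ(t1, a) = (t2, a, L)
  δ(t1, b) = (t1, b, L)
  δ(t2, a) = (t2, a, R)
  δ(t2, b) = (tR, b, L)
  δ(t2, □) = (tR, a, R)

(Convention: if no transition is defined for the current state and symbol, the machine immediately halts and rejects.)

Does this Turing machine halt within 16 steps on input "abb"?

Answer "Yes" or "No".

Execution trace:
Initial: [t0]abb
Step 1: δ(t0, a) = (tA, b, R) → b[tA]bb

The machine reaches the accept state tA and halts.
The machine halted after 1 step (within the 16-step bound).

Answer: Yes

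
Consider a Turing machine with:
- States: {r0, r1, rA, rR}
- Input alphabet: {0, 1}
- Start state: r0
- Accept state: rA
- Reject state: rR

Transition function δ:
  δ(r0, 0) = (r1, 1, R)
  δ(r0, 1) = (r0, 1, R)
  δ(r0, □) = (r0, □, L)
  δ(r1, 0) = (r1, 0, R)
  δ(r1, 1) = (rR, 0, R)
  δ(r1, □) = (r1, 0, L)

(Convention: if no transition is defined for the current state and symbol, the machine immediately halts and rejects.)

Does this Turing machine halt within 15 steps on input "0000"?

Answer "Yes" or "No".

Execution trace:
Initial: [r0]0000
Step 1: δ(r0, 0) = (r1, 1, R) → 1[r1]000
Step 2: δ(r1, 0) = (r1, 0, R) → 10[r1]00
Step 3: δ(r1, 0) = (r1, 0, R) → 100[r1]0
Step 4: δ(r1, 0) = (r1, 0, R) → 1000[r1]□
Step 5: δ(r1, □) = (r1, 0, L) → 100[r1]00
Step 6: δ(r1, 0) = (r1, 0, R) → 1000[r1]0
Step 7: δ(r1, 0) = (r1, 0, R) → 10000[r1]□
Step 8: δ(r1, □) = (r1, 0, L) → 1000[r1]00
Step 9: δ(r1, 0) = (r1, 0, R) → 10000[r1]0
Step 10: δ(r1, 0) = (r1, 0, R) → 100000[r1]□
Step 11: δ(r1, □) = (r1, 0, L) → 10000[r1]00
Step 12: δ(r1, 0) = (r1, 0, R) → 100000[r1]0
Step 13: δ(r1, 0) = (r1, 0, R) → 1000000[r1]□
Step 14: δ(r1, □) = (r1, 0, L) → 100000[r1]00
Step 15: δ(r1, 0) = (r1, 0, R) → 1000000[r1]0

The machine has not reached a halting state after 15 steps.
The machine did not halt within the 15-step bound.

Answer: No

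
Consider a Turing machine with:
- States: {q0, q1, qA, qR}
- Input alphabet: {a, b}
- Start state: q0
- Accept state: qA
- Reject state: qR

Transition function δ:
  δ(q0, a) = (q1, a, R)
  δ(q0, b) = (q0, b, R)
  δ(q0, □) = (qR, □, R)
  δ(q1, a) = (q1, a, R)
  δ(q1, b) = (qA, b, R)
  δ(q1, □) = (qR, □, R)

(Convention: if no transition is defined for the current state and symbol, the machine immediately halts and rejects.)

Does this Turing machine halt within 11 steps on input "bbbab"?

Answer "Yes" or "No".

Execution trace:
Initial: [q0]bbbab
Step 1: δ(q0, b) = (q0, b, R) → b[q0]bbab
Step 2: δ(q0, b) = (q0, b, R) → bb[q0]bab
Step 3: δ(q0, b) = (q0, b, R) → bbb[q0]ab
Step 4: δ(q0, a) = (q1, a, R) → bbba[q1]b
Step 5: δ(q1, b) = (qA, b, R) → bbbab[qA]□

The machine reaches the accept state qA and halts.
The machine halted after 5 steps (within the 11-step bound).

Answer: Yes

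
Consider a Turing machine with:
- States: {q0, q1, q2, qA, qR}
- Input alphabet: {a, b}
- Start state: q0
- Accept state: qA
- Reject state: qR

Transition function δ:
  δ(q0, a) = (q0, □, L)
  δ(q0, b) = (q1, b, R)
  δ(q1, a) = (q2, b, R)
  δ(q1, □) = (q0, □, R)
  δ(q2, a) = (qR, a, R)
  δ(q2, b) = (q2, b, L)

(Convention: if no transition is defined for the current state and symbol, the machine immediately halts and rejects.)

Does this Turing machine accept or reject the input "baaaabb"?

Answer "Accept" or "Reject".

Execution trace:
Initial: [q0]baaaabb
Step 1: δ(q0, b) = (q1, b, R) → b[q1]aaaabb
Step 2: δ(q1, a) = (q2, b, R) → bb[q2]aaabb
Step 3: δ(q2, a) = (qR, a, R) → bba[qR]aabb

The machine reaches the reject state qR and halts.

Answer: Reject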